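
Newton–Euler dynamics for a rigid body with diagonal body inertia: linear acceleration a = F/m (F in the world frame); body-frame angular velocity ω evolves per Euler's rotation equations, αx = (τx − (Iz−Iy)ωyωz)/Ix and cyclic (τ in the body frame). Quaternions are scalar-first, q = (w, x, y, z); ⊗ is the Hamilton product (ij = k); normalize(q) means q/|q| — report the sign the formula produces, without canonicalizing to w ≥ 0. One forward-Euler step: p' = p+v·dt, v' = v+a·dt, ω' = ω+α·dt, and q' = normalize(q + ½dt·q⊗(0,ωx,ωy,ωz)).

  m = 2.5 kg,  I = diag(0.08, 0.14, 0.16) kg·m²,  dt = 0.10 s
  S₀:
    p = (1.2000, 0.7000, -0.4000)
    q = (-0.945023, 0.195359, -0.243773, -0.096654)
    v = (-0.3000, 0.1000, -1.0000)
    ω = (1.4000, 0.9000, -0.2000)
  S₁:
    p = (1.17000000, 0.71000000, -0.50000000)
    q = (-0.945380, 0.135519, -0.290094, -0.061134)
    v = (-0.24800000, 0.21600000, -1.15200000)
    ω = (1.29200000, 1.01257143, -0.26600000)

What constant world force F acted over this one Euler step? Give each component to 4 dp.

F = (1.3000, 2.9000, -3.8000)

velocity change Δv = (0.05200000, 0.11600000, -0.15200000)
m·(v₁−v₀)/dt = (1.3000, 2.9000, -3.8000)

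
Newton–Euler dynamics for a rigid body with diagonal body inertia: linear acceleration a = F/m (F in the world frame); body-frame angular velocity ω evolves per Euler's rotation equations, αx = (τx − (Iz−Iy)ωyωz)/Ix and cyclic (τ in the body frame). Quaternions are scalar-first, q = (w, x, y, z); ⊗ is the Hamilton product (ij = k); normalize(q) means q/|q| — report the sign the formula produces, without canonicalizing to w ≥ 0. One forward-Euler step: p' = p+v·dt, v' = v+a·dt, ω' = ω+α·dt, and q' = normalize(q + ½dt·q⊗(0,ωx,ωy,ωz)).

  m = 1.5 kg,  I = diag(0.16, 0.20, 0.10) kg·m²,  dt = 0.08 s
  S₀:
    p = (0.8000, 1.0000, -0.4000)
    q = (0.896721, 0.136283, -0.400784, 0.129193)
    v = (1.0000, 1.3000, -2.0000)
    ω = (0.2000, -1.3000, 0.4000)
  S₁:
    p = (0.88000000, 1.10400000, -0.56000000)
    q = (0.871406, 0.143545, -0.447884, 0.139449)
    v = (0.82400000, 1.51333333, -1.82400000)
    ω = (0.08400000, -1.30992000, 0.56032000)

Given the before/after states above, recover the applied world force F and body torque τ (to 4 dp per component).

F = (-3.3000, 4.0000, 3.3000)
τ = (-0.1800, -0.0200, 0.1900)

Δv = v₁−v₀ = (-0.17600000, 0.21333333, 0.17600000)
m·(v₁−v₀)/dt = (-3.3000, 4.0000, 3.3000)
rate change Δω = (-0.11600000, -0.00992000, 0.16032000)
ω₀×(Iω₀) = (0.0520, 0.0048, -0.0104)
applied torque τ = (-0.1800, -0.0200, 0.1900)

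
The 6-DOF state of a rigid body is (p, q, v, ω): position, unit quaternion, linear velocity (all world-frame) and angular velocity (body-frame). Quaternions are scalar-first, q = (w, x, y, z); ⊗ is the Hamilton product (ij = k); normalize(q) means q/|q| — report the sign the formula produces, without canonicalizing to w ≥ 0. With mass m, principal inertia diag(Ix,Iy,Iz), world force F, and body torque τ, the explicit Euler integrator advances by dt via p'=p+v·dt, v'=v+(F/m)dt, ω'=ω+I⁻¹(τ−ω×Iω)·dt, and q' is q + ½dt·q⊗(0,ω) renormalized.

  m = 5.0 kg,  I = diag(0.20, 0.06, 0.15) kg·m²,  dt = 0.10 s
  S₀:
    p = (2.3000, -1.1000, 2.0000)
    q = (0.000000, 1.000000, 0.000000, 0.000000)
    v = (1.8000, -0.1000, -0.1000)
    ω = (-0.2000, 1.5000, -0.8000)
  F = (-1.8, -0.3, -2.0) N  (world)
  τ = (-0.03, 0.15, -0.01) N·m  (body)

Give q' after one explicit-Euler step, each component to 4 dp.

q' = (0.0100, 0.9964, 0.0399, 0.0747)

2q̇ = q⊗(0,ω) = (0.2000000, 0.0000000, 0.8000000, 1.5000000)
q + ½dt·q⊗(0,ω), renormalized = (0.0100, 0.9964, 0.0399, 0.0747)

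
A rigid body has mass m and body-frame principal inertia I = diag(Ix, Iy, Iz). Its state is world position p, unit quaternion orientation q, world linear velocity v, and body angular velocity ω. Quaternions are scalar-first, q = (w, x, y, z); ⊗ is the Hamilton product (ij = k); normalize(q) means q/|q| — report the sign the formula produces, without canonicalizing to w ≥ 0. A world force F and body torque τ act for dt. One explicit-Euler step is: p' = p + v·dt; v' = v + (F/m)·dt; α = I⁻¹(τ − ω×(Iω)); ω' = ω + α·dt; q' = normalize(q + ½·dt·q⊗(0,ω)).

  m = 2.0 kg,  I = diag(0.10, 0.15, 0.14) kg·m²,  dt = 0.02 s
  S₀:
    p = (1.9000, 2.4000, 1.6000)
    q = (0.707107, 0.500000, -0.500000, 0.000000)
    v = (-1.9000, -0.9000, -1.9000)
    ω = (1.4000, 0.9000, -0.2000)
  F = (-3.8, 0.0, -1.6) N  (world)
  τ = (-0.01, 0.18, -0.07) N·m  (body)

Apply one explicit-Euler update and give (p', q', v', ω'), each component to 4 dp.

p' = (1.8620, 2.3820, 1.5620)
q' = (0.7045, 0.5108, -0.4926, 0.0101)
v' = (-1.9380, -0.9000, -1.9160)
ω' = (1.3976, 0.9225, -0.2190)

precession coupling ω×(Iω) = (0.0018, 0.0112, 0.0630)
(τ − ω×Iω)/I = (-0.1180, 1.1253, -0.9500)
ω + α·dt = (1.3976, 0.9225, -0.2190)
q⊗(0,ω) = (-0.2500000, 1.0899498, 0.7363963, 1.0085786)
q' = normalize(q + ½dt·q⊗(0,ω)) = (0.7045, 0.5108, -0.4926, 0.0101)
a = (-1.9000, 0.0000, -0.8000)
p' = p + v·dt = (1.8620, 2.3820, 1.5620)
v + (F/m)dt = (-1.9380, -0.9000, -1.9160)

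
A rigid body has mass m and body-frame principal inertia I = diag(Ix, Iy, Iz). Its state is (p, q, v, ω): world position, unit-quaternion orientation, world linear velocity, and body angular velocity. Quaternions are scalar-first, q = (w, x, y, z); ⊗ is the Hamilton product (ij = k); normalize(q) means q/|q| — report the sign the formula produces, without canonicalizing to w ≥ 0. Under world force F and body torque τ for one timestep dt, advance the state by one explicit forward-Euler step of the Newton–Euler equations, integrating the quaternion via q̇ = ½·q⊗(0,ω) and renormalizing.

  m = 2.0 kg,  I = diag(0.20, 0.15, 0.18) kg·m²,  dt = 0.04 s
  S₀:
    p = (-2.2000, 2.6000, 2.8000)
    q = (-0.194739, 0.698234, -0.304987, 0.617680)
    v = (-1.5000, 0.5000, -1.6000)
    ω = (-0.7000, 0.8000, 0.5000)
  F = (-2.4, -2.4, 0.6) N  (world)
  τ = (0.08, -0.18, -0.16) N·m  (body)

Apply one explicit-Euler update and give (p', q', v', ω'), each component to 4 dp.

new position p' = (-2.2600, 2.6200, 2.7360)
v' = v + a·dt = (-1.5480, 0.4520, -1.5880)
ω×(Iω) gyroscopic = (0.0120, -0.0070, 0.0280)
α = I⁻¹(τ − ω×Iω) = (0.3400, -1.1533, -1.0444)
ω + α·dt = (-0.6864, 0.7539, 0.4582)
Hamilton product q⊗(0,ω) = (0.4239134, -0.5103202, -0.9372842, 0.2477268)
q' = normalize(q + ½dt·q⊗(0,ω)) = (-0.1862, 0.6878, -0.3236, 0.6225)

p' = (-2.2600, 2.6200, 2.7360)
q' = (-0.1862, 0.6878, -0.3236, 0.6225)
v' = (-1.5480, 0.4520, -1.5880)
ω' = (-0.6864, 0.7539, 0.4582)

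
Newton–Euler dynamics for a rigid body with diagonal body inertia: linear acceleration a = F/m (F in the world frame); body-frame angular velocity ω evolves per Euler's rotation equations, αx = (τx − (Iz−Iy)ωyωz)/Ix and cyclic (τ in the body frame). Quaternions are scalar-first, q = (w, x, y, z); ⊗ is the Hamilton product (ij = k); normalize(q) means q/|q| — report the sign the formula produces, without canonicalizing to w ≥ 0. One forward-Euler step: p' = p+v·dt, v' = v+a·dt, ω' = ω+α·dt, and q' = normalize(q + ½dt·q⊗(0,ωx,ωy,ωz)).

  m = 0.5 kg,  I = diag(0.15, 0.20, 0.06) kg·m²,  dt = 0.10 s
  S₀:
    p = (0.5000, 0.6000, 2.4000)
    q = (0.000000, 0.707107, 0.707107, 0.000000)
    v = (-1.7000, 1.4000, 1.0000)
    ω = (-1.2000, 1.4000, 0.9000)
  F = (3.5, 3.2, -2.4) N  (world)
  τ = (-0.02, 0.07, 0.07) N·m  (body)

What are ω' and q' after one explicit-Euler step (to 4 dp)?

(τ − ω×Iω)/I = (1.0427, 0.8360, 2.5667)
new body rate ω' = (-1.0957, 1.4836, 1.1567)
2q̇ = q⊗(0,ω) = (-0.1414214, 0.6363963, -0.6363963, 1.8384782)
q + ½dt·q⊗(0,ω), renormalized = (-0.0070, 0.7351, 0.6718, 0.0914)

ω' = (-1.0957, 1.4836, 1.1567)
q' = (-0.0070, 0.7351, 0.6718, 0.0914)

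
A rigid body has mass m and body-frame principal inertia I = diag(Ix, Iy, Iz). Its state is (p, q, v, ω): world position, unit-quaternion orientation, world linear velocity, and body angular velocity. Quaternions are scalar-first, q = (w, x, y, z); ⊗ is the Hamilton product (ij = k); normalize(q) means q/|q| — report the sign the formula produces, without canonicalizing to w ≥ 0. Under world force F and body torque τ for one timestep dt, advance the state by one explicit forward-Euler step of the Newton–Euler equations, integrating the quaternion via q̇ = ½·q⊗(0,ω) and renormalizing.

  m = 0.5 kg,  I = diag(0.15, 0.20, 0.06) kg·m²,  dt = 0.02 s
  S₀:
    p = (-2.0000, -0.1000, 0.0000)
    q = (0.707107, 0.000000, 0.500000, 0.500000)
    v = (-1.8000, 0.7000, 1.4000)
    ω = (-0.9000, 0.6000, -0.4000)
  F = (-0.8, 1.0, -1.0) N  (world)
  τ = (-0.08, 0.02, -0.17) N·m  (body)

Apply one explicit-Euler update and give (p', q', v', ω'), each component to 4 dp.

ω×(Iω) gyroscopic = (0.0336, 0.0324, -0.0270)
(τ − ω×Iω)/I = (-0.7573, -0.0620, -2.3833)
new body rate ω' = (-0.9151, 0.5988, -0.4477)
2q̇ = q⊗(0,ω) = (-0.1000000, -1.1363963, -0.0257358, 0.1671572)
q + ½dt·q⊗(0,ω), renormalized = (0.7061, -0.0114, 0.4997, 0.5016)
linear accel F/m = (-1.6000, 2.0000, -2.0000)
p' = p + v·dt = (-2.0360, -0.0860, 0.0280)
v' = v + a·dt = (-1.8320, 0.7400, 1.3600)

p' = (-2.0360, -0.0860, 0.0280)
q' = (0.7061, -0.0114, 0.4997, 0.5016)
v' = (-1.8320, 0.7400, 1.3600)
ω' = (-0.9151, 0.5988, -0.4477)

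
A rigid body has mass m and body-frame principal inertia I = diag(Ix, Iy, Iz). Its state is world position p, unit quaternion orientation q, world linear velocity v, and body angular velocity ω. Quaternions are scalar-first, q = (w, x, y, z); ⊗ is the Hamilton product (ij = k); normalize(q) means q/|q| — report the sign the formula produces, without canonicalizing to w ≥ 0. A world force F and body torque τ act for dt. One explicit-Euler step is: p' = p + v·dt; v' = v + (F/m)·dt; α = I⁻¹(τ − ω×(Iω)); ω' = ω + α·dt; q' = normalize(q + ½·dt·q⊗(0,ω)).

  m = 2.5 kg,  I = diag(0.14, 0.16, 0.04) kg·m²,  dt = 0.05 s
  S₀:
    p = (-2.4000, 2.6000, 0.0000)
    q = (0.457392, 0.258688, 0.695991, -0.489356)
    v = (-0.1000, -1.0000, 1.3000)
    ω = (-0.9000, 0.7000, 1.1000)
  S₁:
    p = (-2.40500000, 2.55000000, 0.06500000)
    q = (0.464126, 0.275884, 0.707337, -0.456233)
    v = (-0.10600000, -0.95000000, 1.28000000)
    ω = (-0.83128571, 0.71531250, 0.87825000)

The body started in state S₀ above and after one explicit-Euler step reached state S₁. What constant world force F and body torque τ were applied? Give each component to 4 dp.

Δω = ω₁−ω₀ = (0.06871429, 0.01531250, -0.22175000)
gyro term ω₀×Iω₀ = (-0.0924, -0.0990, -0.0126)
τ = I·(Δω/dt) + ω₀×(Iω₀) = (0.1000, -0.0500, -0.1900)
velocity change Δv = (-0.00600000, 0.05000000, -0.02000000)
applied force F = (-0.3000, 2.5000, -1.0000)

F = (-0.3000, 2.5000, -1.0000)
τ = (0.1000, -0.0500, -0.1900)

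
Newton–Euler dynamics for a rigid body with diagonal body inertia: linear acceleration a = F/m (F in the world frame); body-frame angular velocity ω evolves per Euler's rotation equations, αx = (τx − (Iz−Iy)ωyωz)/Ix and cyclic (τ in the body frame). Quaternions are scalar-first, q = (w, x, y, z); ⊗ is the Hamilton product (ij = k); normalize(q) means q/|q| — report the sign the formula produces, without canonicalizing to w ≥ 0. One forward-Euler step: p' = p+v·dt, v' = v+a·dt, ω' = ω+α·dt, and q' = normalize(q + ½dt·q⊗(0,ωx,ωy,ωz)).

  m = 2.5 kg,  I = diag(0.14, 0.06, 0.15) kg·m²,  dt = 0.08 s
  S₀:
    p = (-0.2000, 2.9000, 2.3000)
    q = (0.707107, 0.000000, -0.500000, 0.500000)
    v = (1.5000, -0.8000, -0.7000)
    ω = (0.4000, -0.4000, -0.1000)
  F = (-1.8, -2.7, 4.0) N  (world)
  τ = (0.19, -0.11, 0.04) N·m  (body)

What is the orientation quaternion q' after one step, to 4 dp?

q' = (0.7009, 0.0213, -0.5032, 0.5050)

Hamilton product q⊗(0,ω) = (-0.1500000, 0.5328428, -0.0828428, 0.1292893)
q' = normalize(q + ½dt·q⊗(0,ω)) = (0.7009, 0.0213, -0.5032, 0.5050)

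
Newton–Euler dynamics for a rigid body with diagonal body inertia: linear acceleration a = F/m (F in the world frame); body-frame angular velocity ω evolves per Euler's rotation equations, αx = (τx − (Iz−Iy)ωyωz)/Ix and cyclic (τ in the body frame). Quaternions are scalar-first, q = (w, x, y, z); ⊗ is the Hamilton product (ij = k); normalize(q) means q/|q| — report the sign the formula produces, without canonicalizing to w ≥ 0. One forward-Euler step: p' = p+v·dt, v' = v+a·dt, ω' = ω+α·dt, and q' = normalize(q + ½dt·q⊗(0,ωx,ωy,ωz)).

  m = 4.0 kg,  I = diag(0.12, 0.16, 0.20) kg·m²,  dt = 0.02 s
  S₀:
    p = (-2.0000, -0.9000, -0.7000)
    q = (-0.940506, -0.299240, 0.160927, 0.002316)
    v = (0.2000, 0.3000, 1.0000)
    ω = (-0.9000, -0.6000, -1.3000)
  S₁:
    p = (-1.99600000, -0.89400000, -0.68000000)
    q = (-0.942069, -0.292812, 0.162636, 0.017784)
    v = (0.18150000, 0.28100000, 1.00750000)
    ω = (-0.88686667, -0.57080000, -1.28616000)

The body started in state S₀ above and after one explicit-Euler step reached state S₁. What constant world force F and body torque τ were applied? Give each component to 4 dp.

F = (-3.7000, -3.8000, 1.5000)
τ = (0.1100, 0.1400, 0.1600)

rate change Δω = (0.01313333, 0.02920000, 0.01384000)
I·α + gyro = (0.1100, 0.1400, 0.1600)
v₁ − v₀ = (-0.01850000, -0.01900000, 0.00750000)
m·(v₁−v₀)/dt = (-3.7000, -3.8000, 1.5000)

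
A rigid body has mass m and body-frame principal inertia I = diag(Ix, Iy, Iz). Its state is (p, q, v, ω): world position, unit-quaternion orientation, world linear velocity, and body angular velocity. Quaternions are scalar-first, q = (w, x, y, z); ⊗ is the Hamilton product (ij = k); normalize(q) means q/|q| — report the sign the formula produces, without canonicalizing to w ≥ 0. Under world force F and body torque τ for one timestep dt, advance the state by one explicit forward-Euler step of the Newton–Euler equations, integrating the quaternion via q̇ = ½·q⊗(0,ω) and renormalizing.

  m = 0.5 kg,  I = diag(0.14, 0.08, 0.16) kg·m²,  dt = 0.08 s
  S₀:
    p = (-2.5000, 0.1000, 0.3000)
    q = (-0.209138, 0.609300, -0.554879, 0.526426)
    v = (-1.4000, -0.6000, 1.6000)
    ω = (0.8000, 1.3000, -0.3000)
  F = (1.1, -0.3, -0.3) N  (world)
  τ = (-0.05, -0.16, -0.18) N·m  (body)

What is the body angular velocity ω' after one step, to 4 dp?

ω' = (0.7893, 1.1352, -0.3588)

ω×(Iω) gyroscopic = (-0.0312, 0.0048, -0.0624)
α = I⁻¹(τ − ω×Iω) = (-0.1343, -2.0600, -0.7350)
new body rate ω' = (0.7893, 1.1352, -0.3588)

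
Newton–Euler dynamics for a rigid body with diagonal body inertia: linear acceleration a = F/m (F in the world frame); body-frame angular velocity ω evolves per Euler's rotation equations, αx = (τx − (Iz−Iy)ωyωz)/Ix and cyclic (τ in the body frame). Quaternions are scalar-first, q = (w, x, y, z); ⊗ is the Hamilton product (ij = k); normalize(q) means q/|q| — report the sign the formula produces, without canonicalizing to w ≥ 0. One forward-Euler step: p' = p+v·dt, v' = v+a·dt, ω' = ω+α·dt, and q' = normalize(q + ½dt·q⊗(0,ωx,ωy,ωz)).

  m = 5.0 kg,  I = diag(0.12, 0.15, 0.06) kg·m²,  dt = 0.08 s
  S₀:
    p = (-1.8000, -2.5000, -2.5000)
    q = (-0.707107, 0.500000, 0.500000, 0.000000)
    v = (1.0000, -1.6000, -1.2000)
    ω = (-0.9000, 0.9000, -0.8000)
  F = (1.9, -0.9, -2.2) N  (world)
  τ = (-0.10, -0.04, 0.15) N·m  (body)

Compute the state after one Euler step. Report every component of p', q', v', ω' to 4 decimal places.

gyro term ω×Iω = (0.0648, 0.0432, -0.0243)
angular accel α = (-1.3733, -0.5547, 2.9050)
ω + α·dt = (-1.0099, 0.8556, -0.5676)
q⊗(0,ω) = (0.0000000, 0.2363963, -0.2363963, 1.4656856)
q + ½dt·q⊗(0,ω), renormalized = (-0.7058, 0.5085, 0.4897, 0.0585)
linear accel F/m = (0.3800, -0.1800, -0.4400)
p + v·dt = (-1.7200, -2.6280, -2.5960)
v' = v + a·dt = (1.0304, -1.6144, -1.2352)

p' = (-1.7200, -2.6280, -2.5960)
q' = (-0.7058, 0.5085, 0.4897, 0.0585)
v' = (1.0304, -1.6144, -1.2352)
ω' = (-1.0099, 0.8556, -0.5676)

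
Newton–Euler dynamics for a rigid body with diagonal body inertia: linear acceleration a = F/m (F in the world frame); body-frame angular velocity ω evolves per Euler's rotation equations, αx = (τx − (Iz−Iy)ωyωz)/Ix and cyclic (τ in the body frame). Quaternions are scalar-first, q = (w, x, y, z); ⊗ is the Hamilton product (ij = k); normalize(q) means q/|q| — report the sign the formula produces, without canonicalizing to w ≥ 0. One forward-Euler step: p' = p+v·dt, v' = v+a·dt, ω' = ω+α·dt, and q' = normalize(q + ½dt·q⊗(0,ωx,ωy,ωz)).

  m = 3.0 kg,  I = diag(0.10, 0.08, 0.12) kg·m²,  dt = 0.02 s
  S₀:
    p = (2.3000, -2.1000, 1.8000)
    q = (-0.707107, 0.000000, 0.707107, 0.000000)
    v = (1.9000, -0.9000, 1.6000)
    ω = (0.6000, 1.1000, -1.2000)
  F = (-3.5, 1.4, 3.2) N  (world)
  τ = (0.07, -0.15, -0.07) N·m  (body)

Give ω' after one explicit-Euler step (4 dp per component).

ω' = (0.6246, 1.0589, -1.2095)

α = I⁻¹(τ − ω×Iω) = (1.2280, -2.0550, -0.4733)
new body rate ω' = (0.6246, 1.0589, -1.2095)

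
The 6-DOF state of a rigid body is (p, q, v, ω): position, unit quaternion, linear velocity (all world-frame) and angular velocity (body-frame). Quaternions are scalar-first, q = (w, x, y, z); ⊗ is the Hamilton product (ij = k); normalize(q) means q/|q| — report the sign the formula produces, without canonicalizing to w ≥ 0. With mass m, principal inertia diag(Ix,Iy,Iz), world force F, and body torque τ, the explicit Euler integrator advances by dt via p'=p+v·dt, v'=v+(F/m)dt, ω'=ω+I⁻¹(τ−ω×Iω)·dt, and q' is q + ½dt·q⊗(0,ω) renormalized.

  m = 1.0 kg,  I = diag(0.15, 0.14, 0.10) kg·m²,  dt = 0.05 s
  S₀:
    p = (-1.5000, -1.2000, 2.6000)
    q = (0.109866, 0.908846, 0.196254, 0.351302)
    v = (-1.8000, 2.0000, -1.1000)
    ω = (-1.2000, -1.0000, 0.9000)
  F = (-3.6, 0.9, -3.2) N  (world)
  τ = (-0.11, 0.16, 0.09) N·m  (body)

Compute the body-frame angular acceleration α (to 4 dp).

gyro term ω×Iω = (0.0360, -0.0540, -0.0120)
α = I⁻¹(τ − ω×Iω) = (-0.9733, 1.5286, 1.0200)

α = (-0.9733, 1.5286, 1.0200)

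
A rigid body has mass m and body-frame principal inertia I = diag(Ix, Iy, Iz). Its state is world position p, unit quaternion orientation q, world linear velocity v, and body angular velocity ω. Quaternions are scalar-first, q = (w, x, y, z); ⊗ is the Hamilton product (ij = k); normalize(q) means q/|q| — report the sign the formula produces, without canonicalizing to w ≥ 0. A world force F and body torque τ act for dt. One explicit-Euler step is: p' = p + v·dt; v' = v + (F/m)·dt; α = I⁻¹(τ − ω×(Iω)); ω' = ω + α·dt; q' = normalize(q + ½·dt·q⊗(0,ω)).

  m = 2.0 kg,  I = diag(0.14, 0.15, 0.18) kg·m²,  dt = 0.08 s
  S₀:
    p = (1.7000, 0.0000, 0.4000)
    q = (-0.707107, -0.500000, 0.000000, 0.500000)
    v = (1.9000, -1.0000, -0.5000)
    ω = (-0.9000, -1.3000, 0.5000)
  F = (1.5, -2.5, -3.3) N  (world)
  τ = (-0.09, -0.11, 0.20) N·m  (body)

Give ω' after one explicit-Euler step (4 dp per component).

ω' = (-0.9403, -1.3683, 0.5837)

precession coupling ω×(Iω) = (-0.0195, 0.0180, 0.0117)
(τ − ω×Iω)/I = (-0.5036, -0.8533, 1.0461)
ω' = ω + α·dt = (-0.9403, -1.3683, 0.5837)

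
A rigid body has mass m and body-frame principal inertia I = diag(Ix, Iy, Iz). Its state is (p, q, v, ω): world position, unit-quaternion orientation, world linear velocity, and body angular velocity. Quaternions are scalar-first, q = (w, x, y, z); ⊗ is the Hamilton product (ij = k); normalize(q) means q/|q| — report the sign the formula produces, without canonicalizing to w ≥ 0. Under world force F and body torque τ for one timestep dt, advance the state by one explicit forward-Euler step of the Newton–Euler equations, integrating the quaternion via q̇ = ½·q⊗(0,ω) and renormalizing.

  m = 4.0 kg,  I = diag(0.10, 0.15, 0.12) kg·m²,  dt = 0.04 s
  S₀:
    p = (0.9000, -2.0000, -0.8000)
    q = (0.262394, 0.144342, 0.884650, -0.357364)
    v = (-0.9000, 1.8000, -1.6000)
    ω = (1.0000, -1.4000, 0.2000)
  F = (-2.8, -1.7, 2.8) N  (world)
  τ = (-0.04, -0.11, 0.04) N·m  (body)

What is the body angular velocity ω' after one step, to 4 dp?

α = I⁻¹(τ − ω×Iω) = (-0.4840, -0.7067, 0.9167)
new body rate ω' = (0.9806, -1.4283, 0.2367)

ω' = (0.9806, -1.4283, 0.2367)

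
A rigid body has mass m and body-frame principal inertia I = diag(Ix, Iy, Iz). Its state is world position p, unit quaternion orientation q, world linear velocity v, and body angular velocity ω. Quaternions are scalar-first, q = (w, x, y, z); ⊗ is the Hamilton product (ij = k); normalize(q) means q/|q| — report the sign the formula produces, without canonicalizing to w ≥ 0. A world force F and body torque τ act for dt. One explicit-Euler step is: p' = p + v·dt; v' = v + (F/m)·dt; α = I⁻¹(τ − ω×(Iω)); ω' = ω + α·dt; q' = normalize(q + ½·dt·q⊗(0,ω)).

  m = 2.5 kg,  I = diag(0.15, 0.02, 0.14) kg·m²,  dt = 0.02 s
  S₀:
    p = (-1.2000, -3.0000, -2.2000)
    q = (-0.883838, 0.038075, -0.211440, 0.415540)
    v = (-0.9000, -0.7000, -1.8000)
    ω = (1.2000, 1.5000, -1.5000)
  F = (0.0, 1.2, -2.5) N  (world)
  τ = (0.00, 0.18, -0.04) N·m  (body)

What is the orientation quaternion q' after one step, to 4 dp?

q⊗(0,ω) = (0.8947800, -1.3667556, -0.7699965, 1.6365975)
q + ½dt·q⊗(0,ω), renormalized = (-0.8746, 0.0244, -0.2191, 0.4318)

q' = (-0.8746, 0.0244, -0.2191, 0.4318)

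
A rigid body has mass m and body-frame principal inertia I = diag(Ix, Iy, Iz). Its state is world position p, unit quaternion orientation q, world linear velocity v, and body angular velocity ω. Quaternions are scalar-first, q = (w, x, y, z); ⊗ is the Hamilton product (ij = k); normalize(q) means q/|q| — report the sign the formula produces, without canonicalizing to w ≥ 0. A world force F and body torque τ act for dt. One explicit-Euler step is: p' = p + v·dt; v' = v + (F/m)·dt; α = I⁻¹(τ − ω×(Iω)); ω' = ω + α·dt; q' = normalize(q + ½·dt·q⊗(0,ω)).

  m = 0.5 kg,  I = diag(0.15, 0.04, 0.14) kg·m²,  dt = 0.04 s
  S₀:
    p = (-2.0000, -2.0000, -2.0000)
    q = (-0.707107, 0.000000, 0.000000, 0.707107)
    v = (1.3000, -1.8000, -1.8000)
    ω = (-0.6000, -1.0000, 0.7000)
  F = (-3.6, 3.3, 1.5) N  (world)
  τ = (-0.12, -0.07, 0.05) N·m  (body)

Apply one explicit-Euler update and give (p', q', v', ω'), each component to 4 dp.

angular accel α = (-0.3333, -1.6450, 0.8286)
ω' = ω + α·dt = (-0.6133, -1.0658, 0.7331)
q⊗(0,ω) = (-0.4949749, 1.1313712, 0.2828428, -0.4949749)
updated quaternion q' = (-0.7167, 0.0226, 0.0057, 0.6969)
p + v·dt = (-1.9480, -2.0720, -2.0720)
new velocity v' = (1.0120, -1.5360, -1.6800)

p' = (-1.9480, -2.0720, -2.0720)
q' = (-0.7167, 0.0226, 0.0057, 0.6969)
v' = (1.0120, -1.5360, -1.6800)
ω' = (-0.6133, -1.0658, 0.7331)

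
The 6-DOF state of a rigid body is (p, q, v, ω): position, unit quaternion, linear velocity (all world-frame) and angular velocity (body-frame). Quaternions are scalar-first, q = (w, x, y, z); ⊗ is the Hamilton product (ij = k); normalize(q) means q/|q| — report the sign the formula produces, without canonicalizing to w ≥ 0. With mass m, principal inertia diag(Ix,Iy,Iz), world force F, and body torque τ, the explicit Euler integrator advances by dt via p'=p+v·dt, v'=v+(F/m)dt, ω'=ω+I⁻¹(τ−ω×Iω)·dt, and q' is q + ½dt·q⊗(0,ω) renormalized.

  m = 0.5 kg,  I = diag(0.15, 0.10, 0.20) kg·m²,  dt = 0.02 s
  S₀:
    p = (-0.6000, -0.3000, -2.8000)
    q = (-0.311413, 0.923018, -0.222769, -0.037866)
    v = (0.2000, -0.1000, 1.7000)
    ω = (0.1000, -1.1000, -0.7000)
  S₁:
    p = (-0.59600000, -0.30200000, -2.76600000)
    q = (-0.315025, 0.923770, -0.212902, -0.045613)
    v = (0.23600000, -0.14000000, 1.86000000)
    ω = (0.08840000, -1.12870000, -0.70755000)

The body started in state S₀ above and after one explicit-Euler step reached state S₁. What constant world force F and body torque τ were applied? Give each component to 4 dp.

ω₁ − ω₀ = (-0.01160000, -0.02870000, -0.00755000)
ω₀×(Iω₀) = (0.0770, 0.0035, 0.0055)
applied torque τ = (-0.0100, -0.1400, -0.0700)
Δv = v₁−v₀ = (0.03600000, -0.04000000, 0.16000000)
F = m·Δv/dt = (0.9000, -1.0000, 4.0000)

F = (0.9000, -1.0000, 4.0000)
τ = (-0.0100, -0.1400, -0.0700)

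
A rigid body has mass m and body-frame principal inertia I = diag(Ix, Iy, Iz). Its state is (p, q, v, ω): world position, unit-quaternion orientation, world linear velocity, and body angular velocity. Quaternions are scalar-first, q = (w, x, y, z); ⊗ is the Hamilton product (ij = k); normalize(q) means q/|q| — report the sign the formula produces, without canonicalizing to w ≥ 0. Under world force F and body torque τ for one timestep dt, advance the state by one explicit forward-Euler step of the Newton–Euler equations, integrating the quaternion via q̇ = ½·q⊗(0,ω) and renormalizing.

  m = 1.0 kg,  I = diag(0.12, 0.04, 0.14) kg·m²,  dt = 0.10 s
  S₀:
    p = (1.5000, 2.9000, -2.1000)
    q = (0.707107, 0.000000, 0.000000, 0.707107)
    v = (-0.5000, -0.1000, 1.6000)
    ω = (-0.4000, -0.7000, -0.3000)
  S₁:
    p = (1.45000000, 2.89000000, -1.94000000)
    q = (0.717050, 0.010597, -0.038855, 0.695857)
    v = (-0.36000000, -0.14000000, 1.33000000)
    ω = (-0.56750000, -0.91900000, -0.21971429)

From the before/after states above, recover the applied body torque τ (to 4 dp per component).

τ = (-0.1800, -0.0900, 0.0900)

ω₁ − ω₀ = (-0.16750000, -0.21900000, 0.08028571)
ω₀×(Iω₀) = (0.0210, -0.0024, -0.0224)
I·α + gyro = (-0.1800, -0.0900, 0.0900)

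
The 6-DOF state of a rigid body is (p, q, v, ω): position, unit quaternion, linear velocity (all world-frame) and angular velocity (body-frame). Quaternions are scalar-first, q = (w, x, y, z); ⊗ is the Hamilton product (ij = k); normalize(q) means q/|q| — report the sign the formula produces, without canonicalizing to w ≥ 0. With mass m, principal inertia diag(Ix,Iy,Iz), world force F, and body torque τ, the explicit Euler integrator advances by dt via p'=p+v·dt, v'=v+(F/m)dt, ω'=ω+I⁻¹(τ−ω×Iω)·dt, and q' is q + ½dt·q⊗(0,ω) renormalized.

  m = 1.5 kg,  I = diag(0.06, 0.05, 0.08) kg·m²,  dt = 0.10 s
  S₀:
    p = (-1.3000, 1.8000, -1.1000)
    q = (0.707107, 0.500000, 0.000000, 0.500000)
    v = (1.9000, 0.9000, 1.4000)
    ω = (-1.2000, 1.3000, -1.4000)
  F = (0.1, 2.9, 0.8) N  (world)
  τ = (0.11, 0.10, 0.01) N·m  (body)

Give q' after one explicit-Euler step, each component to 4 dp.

q' = (0.7672, 0.4224, 0.0506, 0.4800)

Hamilton product q⊗(0,ω) = (1.3000000, -1.4985284, 1.0192391, -0.3399498)
updated quaternion q' = (0.7672, 0.4224, 0.0506, 0.4800)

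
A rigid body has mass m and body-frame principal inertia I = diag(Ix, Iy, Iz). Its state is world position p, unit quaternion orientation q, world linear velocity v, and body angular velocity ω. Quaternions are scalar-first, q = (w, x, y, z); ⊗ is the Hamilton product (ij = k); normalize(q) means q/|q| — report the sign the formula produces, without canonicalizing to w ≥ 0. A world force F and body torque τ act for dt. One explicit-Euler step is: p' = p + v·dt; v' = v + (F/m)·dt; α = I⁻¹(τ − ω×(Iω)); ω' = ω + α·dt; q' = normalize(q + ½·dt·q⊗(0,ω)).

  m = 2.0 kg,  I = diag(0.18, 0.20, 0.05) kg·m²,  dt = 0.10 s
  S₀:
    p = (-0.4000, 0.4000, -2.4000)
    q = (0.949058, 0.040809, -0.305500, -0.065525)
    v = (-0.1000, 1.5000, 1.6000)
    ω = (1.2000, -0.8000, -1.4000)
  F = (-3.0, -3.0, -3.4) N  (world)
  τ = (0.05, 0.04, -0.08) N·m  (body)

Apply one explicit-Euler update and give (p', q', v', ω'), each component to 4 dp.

α = I⁻¹(τ − ω×Iω) = (1.2111, 1.2920, -1.2160)
new body rate ω' = (1.3211, -0.6708, -1.5216)
q⊗(0,ω) = (-0.3851058, 1.5141496, -0.7807438, -0.9947284)
updated quaternion q' = (0.9251, 0.1159, -0.3428, -0.1147)
a = (-1.5000, -1.5000, -1.7000)
new position p' = (-0.4100, 0.5500, -2.2400)
v + (F/m)dt = (-0.2500, 1.3500, 1.4300)

p' = (-0.4100, 0.5500, -2.2400)
q' = (0.9251, 0.1159, -0.3428, -0.1147)
v' = (-0.2500, 1.3500, 1.4300)
ω' = (1.3211, -0.6708, -1.5216)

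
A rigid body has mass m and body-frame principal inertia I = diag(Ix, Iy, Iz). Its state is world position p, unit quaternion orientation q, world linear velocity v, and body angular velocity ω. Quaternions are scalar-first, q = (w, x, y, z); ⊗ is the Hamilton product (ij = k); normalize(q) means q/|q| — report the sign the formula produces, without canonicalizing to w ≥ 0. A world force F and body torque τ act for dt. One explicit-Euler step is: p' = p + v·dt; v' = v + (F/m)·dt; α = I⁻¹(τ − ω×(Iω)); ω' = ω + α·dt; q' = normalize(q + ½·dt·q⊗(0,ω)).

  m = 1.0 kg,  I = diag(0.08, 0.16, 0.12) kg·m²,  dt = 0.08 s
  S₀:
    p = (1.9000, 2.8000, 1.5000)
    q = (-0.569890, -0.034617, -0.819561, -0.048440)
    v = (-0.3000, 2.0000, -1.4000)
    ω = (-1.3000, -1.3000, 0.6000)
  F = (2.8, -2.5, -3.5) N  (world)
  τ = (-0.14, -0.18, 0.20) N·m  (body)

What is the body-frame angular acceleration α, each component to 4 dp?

α = (-2.1400, -1.3200, 0.5400)

ω×(Iω) gyroscopic = (0.0312, 0.0312, 0.1352)
α = I⁻¹(τ − ω×Iω) = (-2.1400, -1.3200, 0.5400)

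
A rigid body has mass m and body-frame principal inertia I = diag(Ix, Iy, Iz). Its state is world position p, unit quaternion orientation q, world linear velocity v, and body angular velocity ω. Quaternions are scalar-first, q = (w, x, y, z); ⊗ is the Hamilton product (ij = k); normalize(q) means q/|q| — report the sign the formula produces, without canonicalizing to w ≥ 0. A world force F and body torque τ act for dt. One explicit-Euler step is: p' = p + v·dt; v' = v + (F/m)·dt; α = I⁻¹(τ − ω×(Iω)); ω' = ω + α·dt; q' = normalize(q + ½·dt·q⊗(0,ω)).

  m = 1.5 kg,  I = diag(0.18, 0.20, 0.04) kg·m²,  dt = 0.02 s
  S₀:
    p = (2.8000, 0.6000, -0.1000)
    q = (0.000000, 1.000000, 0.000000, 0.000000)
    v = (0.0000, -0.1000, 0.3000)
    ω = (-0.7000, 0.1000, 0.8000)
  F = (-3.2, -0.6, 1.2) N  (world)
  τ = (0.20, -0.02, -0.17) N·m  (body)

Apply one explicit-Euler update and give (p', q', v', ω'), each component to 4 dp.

p' = (2.8000, 0.5980, -0.0940)
q' = (0.0070, 0.9999, -0.0080, 0.0010)
v' = (-0.0427, -0.1080, 0.3160)
ω' = (-0.6764, 0.1058, 0.7157)

ω×(Iω) gyroscopic = (-0.0128, -0.0784, -0.0014)
angular accel α = (1.1822, 0.2920, -4.2150)
ω + α·dt = (-0.6764, 0.1058, 0.7157)
Hamilton product q⊗(0,ω) = (0.7000000, 0.0000000, -0.8000000, 0.1000000)
updated quaternion q' = (0.0070, 0.9999, -0.0080, 0.0010)
a = F/m = (-2.1333, -0.4000, 0.8000)
p + v·dt = (2.8000, 0.5980, -0.0940)
v + (F/m)dt = (-0.0427, -0.1080, 0.3160)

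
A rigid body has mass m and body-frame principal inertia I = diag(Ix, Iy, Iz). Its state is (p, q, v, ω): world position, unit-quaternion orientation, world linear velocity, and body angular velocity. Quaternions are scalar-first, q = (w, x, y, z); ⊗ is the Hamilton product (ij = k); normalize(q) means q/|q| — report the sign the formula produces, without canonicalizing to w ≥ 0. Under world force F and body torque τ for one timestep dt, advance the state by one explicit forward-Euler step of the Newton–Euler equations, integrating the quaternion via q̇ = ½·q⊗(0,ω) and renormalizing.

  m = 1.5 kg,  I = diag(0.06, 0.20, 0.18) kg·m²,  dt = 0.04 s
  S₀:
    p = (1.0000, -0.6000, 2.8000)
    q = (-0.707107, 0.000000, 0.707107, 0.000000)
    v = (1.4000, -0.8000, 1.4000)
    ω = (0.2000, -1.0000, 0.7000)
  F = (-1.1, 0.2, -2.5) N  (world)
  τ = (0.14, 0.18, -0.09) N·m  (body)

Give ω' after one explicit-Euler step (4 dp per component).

ω' = (0.2840, -0.9606, 0.6862)

angular accel α = (2.1000, 0.9840, -0.3444)
ω + α·dt = (0.2840, -0.9606, 0.6862)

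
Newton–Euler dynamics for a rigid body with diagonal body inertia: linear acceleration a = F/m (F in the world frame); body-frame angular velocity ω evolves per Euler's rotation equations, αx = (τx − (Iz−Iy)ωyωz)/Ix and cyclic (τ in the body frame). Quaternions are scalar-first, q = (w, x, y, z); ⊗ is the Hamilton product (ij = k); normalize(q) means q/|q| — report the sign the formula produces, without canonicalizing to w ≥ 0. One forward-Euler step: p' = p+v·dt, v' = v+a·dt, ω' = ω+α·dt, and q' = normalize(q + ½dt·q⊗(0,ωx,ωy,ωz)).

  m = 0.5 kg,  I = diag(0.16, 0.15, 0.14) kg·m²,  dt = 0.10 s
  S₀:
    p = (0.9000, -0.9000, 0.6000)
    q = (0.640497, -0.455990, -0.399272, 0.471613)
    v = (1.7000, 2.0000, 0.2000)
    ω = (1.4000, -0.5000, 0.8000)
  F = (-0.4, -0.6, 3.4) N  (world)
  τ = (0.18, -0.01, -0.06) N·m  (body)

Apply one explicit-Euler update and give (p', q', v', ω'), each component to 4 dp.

gyro term ω×Iω = (0.0040, 0.0224, 0.0070)
angular accel α = (1.1000, -0.2160, -0.4786)
ω' = ω + α·dt = (1.5100, -0.5216, 0.7521)
Hamilton product q⊗(0,ω) = (0.0614596, 0.8130847, 0.7048017, 1.2993734)
updated quaternion q' = (0.6413, -0.4139, -0.3627, 0.5347)
p + v·dt = (1.0700, -0.7000, 0.6200)
v + (F/m)dt = (1.6200, 1.8800, 0.8800)

p' = (1.0700, -0.7000, 0.6200)
q' = (0.6413, -0.4139, -0.3627, 0.5347)
v' = (1.6200, 1.8800, 0.8800)
ω' = (1.5100, -0.5216, 0.7521)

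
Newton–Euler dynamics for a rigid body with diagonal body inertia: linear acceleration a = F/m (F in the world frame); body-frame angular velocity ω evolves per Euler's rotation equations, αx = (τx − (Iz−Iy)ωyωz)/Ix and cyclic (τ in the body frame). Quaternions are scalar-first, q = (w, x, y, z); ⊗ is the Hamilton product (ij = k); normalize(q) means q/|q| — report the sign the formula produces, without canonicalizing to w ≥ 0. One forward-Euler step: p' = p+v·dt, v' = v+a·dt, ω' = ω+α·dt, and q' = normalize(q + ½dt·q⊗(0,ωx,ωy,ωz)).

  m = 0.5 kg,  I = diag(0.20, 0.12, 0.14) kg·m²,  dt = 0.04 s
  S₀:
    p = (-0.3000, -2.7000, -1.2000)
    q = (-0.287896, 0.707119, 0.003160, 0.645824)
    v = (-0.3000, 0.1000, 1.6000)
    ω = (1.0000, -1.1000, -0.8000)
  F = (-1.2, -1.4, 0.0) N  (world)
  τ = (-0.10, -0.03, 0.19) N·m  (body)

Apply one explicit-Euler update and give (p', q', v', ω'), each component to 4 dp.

p' = (-0.3120, -2.6960, -1.1360)
q' = (-0.2915, 0.7151, 0.0337, 0.6344)
v' = (-0.3960, -0.0120, 1.6000)
ω' = (0.9765, -1.0940, -0.7709)

gyro term ω×Iω = (0.0176, -0.0480, 0.0880)
(τ − ω×Iω)/I = (-0.5880, 0.1500, 0.7286)
ω + α·dt = (0.9765, -1.0940, -0.7709)
2q̇ = q⊗(0,ω) = (-0.1869838, 0.4199824, 1.5282048, -0.5506741)
q + ½dt·q⊗(0,ω), renormalized = (-0.2915, 0.7151, 0.0337, 0.6344)
a = (-2.4000, -2.8000, 0.0000)
new position p' = (-0.3120, -2.6960, -1.1360)
v + (F/m)dt = (-0.3960, -0.0120, 1.6000)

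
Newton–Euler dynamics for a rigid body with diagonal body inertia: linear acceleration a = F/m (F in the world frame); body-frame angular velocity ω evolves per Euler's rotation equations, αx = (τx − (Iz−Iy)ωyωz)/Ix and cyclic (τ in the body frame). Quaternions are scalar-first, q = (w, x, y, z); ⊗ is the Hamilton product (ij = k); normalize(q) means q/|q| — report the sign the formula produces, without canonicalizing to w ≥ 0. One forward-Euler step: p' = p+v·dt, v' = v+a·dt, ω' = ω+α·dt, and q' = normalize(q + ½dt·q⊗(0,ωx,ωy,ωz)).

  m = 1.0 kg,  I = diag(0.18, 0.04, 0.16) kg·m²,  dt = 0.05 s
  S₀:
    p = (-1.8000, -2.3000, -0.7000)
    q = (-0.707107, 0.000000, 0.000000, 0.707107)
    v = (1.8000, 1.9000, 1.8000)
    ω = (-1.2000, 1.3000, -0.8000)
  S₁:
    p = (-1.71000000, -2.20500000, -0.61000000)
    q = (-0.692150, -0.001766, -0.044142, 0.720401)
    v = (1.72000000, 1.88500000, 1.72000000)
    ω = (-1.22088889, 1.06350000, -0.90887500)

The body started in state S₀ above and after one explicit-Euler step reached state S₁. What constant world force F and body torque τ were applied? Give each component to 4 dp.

Δv = v₁−v₀ = (-0.08000000, -0.01500000, -0.08000000)
applied force F = (-1.6000, -0.3000, -1.6000)
Δω = ω₁−ω₀ = (-0.02088889, -0.23650000, -0.10887500)
τ = I·(Δω/dt) + ω₀×(Iω₀) = (-0.2000, -0.1700, -0.1300)

F = (-1.6000, -0.3000, -1.6000)
τ = (-0.2000, -0.1700, -0.1300)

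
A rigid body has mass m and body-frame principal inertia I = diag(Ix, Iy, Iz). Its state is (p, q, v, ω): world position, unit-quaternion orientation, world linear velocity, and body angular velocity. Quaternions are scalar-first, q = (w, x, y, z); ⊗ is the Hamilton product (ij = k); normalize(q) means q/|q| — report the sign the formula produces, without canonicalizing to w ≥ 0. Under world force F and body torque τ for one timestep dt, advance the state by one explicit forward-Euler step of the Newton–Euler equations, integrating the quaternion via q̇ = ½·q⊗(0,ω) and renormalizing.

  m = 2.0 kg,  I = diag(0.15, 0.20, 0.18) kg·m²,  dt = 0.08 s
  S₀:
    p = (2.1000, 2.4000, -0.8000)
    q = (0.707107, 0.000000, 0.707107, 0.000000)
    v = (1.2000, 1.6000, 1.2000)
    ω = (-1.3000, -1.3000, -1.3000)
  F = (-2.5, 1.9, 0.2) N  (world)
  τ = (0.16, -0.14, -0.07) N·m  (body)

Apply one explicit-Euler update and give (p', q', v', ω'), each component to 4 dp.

p' = (2.1960, 2.5280, -0.7040)
q' = (0.7409, -0.0732, 0.6676, 0.0000)
v' = (1.1000, 1.6760, 1.2080)
ω' = (-1.1966, -1.3357, -1.3687)

angular accel α = (1.2920, -0.4465, -0.8583)
new body rate ω' = (-1.1966, -1.3357, -1.3687)
2q̇ = q⊗(0,ω) = (0.9192391, -1.8384782, -0.9192391, 0.0000000)
updated quaternion q' = (0.7409, -0.0732, 0.6676, 0.0000)
linear accel F/m = (-1.2500, 0.9500, 0.1000)
p' = p + v·dt = (2.1960, 2.5280, -0.7040)
new velocity v' = (1.1000, 1.6760, 1.2080)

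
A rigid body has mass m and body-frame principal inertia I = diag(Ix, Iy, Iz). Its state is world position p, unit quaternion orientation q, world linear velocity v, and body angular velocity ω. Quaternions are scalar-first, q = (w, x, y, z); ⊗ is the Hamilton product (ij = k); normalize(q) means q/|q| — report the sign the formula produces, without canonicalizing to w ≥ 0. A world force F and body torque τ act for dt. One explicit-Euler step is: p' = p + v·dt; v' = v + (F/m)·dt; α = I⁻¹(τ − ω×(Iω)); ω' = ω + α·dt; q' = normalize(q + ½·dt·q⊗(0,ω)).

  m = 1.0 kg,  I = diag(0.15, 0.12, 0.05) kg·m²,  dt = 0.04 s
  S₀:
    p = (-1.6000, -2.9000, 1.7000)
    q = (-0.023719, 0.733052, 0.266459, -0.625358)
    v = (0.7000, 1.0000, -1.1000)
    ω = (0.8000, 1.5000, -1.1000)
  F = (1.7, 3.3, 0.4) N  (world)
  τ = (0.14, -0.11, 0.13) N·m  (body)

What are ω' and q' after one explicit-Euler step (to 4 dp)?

ω×(Iω) gyroscopic = (0.1155, -0.0880, -0.0360)
angular accel α = (0.1633, -0.1833, 3.3200)
ω' = ω + α·dt = (0.8065, 1.4927, -0.9672)
Hamilton product q⊗(0,ω) = (-1.6740239, 0.6259569, 0.2704923, 0.9125017)
q' = normalize(q + ½dt·q⊗(0,ω)) = (-0.0572, 0.7450, 0.2716, -0.6066)

ω' = (0.8065, 1.4927, -0.9672)
q' = (-0.0572, 0.7450, 0.2716, -0.6066)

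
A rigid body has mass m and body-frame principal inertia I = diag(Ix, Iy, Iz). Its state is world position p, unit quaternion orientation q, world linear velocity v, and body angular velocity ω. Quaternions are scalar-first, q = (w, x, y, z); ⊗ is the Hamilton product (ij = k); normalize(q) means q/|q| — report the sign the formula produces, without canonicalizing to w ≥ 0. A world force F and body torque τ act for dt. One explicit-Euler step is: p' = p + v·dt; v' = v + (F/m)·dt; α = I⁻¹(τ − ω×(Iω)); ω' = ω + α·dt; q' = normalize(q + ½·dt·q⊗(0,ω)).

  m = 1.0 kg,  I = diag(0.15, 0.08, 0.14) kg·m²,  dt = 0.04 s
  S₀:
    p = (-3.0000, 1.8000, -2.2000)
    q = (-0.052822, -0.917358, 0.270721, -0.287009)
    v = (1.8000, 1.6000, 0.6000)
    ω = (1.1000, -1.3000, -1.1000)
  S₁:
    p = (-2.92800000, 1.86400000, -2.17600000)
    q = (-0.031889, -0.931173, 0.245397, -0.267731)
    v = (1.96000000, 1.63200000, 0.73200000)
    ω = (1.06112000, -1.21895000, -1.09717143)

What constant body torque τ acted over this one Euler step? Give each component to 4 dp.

Δω = ω₁−ω₀ = (-0.03888000, 0.08105000, 0.00282857)
gyro term ω₀×Iω₀ = (0.0858, -0.0121, 0.1001)
applied torque τ = (-0.0600, 0.1500, 0.1100)

τ = (-0.0600, 0.1500, 0.1100)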